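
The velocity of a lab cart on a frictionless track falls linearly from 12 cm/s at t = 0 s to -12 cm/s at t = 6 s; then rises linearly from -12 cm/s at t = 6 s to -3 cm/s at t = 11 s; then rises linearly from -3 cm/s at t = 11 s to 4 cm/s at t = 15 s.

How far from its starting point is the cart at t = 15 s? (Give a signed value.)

Net displacement equals the area under the velocity-time graph (areas below the axis count negative).
0–6 s: ½(12 + -12)(6) = 0 cm
6–11 s: ½(-12 + -3)(5) = -37.5 cm
11–15 s: ½(-3 + 4)(4) = 2 cm
Net displacement = -35.5 cm

-35.5 cm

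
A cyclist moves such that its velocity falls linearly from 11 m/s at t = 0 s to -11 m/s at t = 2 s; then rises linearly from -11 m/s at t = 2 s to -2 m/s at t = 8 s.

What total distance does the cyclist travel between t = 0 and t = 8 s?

50 m

Total distance travelled is ∫|v| dt — sum the magnitudes of each area piece.
0–2 s: v = 0 at t = 1 s; triangle areas 5.5 + 5.5 = 11 m
2–8 s: |½(-11 + -2)(6)| = 39 m
Total distance = 50 m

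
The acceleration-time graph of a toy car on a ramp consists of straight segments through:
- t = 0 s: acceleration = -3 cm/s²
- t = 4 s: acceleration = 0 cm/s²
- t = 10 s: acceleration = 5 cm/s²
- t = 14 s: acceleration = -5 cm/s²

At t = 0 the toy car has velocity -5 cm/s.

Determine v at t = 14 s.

Δv equals the area under the a-t graph; then v = v₀ + Δv.
0–4 s: ½(-3 + 0)(4) = -6 cm/s
4–10 s: ½(0 + 5)(6) = 15 cm/s
10–14 s: ½(5 + -5)(4) = 0 cm/s
Δv = 9 cm/s, so v(14) = -5 + (9) = 4 cm/s.

4 cm/s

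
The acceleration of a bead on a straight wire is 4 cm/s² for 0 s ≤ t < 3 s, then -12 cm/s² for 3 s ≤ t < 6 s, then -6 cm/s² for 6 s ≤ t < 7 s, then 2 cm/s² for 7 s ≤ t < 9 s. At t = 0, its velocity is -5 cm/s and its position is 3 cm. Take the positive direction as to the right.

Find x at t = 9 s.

On each constant-a segment, Δv = aΔt and Δx = v₀Δt + ½aΔt²; chain segment to segment.
0–3 s: v starts -5 cm/s; Δx = -5·3 + ½·4·3² = 3 cm; v ends 7 cm/s.
3–6 s: v starts 7 cm/s; Δx = 7·3 + ½·-12·3² = -33 cm; v ends -29 cm/s.
6–7 s: v starts -29 cm/s; Δx = -29·1 + ½·-6·1² = -32 cm; v ends -35 cm/s.
7–9 s: v starts -35 cm/s; Δx = -35·2 + ½·2·2² = -66 cm; v ends -31 cm/s.
x(9) = 3 + Σ Δx = -125 cm.

-125 cm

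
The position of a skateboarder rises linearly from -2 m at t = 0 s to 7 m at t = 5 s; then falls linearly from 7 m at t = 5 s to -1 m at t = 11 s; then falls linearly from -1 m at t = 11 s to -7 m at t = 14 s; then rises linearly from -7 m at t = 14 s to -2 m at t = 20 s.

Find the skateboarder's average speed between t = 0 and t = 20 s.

1.4 m/s

Average speed = (total path length)/(elapsed time); on a piecewise-linear x-t graph the path length is Σ|Δx|.
0–5 s: |Δx| = |7 − -2| = 9 m
5–11 s: |Δx| = |-1 − 7| = 8 m
11–14 s: |Δx| = |-7 − -1| = 6 m
14–20 s: |Δx| = |-2 − -7| = 5 m
Total path = 28 m; average speed = 28/20 = 1.4 m/s.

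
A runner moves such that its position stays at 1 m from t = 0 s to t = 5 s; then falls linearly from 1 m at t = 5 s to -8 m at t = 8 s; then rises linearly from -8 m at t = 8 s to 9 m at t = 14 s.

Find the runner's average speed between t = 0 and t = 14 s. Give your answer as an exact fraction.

Average speed = (total path length)/(elapsed time); on a piecewise-linear x-t graph the path length is Σ|Δx|.
0–5 s: |Δx| = |1 − 1| = 0 m
5–8 s: |Δx| = |-8 − 1| = 9 m
8–14 s: |Δx| = |9 − -8| = 17 m
Total path = 26 m; average speed = 26/14 = 13/7 m/s.

13/7 m/s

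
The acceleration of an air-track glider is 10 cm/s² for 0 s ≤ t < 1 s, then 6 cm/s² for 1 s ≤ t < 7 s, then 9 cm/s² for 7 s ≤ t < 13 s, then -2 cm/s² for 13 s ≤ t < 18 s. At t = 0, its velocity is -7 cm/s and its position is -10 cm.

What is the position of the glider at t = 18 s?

On each constant-a segment, Δv = aΔt and Δx = v₀Δt + ½aΔt²; chain segment to segment.
0–1 s: v starts -7 cm/s; Δx = -7·1 + ½·10·1² = -2 cm; v ends 3 cm/s.
1–7 s: v starts 3 cm/s; Δx = 3·6 + ½·6·6² = 126 cm; v ends 39 cm/s.
7–13 s: v starts 39 cm/s; Δx = 39·6 + ½·9·6² = 396 cm; v ends 93 cm/s.
13–18 s: v starts 93 cm/s; Δx = 93·5 + ½·-2·5² = 440 cm; v ends 83 cm/s.
x(18) = -10 + Σ Δx = 950 cm.

950 cm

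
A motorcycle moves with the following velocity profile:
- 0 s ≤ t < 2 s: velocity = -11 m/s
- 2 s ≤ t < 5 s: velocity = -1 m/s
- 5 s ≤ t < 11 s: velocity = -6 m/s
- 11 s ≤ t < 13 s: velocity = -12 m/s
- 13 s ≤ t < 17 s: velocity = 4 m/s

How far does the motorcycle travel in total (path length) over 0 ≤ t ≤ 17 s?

101 m

Total distance travelled is ∫|v| dt — sum the magnitudes of each area piece.
0–2 s: |-11| × 2 = 22 m
2–5 s: |-1| × 3 = 3 m
5–11 s: |-6| × 6 = 36 m
11–13 s: |-12| × 2 = 24 m
13–17 s: |4| × 4 = 16 m
Total distance = 101 m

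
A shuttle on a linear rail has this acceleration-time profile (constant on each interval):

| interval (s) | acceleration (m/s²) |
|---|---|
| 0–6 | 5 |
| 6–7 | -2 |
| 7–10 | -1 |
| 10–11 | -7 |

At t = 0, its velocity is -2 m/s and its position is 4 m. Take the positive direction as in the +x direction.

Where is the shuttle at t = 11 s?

202 m

On each constant-a segment, Δv = aΔt and Δx = v₀Δt + ½aΔt²; chain segment to segment.
0–6 s: v starts -2 m/s; Δx = -2·6 + ½·5·6² = 78 m; v ends 28 m/s.
6–7 s: v starts 28 m/s; Δx = 28·1 + ½·-2·1² = 27 m; v ends 26 m/s.
7–10 s: v starts 26 m/s; Δx = 26·3 + ½·-1·3² = 73.5 m; v ends 23 m/s.
10–11 s: v starts 23 m/s; Δx = 23·1 + ½·-7·1² = 19.5 m; v ends 16 m/s.
x(11) = 4 + Σ Δx = 202 m.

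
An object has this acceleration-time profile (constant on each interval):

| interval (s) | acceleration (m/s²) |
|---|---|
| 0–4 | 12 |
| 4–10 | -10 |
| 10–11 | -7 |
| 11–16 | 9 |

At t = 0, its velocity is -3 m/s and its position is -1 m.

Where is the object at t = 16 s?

157 m

On each constant-a segment, Δv = aΔt and Δx = v₀Δt + ½aΔt²; chain segment to segment.
0–4 s: v starts -3 m/s; Δx = -3·4 + ½·12·4² = 84 m; v ends 45 m/s.
4–10 s: v starts 45 m/s; Δx = 45·6 + ½·-10·6² = 90 m; v ends -15 m/s.
10–11 s: v starts -15 m/s; Δx = -15·1 + ½·-7·1² = -18.5 m; v ends -22 m/s.
11–16 s: v starts -22 m/s; Δx = -22·5 + ½·9·5² = 2.5 m; v ends 23 m/s.
x(16) = -1 + Σ Δx = 157 m.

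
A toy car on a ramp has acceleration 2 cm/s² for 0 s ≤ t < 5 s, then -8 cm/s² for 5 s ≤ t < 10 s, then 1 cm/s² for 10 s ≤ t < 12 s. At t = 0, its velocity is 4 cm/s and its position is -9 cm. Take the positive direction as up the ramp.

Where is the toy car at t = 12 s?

-44 cm

On each constant-a segment, Δv = aΔt and Δx = v₀Δt + ½aΔt²; chain segment to segment.
0–5 s: v starts 4 cm/s; Δx = 4·5 + ½·2·5² = 45 cm; v ends 14 cm/s.
5–10 s: v starts 14 cm/s; Δx = 14·5 + ½·-8·5² = -30 cm; v ends -26 cm/s.
10–12 s: v starts -26 cm/s; Δx = -26·2 + ½·1·2² = -50 cm; v ends -24 cm/s.
x(12) = -9 + Σ Δx = -44 cm.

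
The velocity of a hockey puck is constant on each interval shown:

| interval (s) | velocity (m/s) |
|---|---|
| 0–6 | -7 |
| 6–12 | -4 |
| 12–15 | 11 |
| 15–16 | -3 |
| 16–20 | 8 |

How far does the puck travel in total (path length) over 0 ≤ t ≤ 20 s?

Distance (not displacement) is the total path length: add the absolute areas under v-t.
0–6 s: |-7| × 6 = 42 m
6–12 s: |-4| × 6 = 24 m
12–15 s: |11| × 3 = 33 m
15–16 s: |-3| × 1 = 3 m
16–20 s: |8| × 4 = 32 m
Total distance = 134 m

134 m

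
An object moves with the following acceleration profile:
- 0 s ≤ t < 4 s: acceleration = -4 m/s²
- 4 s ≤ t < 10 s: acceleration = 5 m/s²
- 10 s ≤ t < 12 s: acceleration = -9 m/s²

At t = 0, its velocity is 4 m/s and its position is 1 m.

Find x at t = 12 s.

On each constant-a segment, Δv = aΔt and Δx = v₀Δt + ½aΔt²; chain segment to segment.
0–4 s: v starts 4 m/s; Δx = 4·4 + ½·-4·4² = -16 m; v ends -12 m/s.
4–10 s: v starts -12 m/s; Δx = -12·6 + ½·5·6² = 18 m; v ends 18 m/s.
10–12 s: v starts 18 m/s; Δx = 18·2 + ½·-9·2² = 18 m; v ends 0 m/s.
x(12) = 1 + Σ Δx = 21 m.

21 m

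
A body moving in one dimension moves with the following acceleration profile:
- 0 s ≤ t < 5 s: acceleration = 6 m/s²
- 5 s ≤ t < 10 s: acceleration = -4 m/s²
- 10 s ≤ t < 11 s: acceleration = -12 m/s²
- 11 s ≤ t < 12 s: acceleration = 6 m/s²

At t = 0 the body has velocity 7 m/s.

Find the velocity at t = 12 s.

11 m/s

Δv equals the area under the a-t graph; then v = v₀ + Δv.
0–5 s: 6 × 5 = 30 m/s
5–10 s: -4 × 5 = -20 m/s
10–11 s: -12 × 1 = -12 m/s
11–12 s: 6 × 1 = 6 m/s
Δv = 4 m/s, so v(12) = 7 + (4) = 11 m/s.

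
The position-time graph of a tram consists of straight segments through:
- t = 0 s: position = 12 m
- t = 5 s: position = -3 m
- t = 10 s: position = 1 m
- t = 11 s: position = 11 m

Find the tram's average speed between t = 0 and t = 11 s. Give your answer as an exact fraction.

Average speed = (total path length)/(elapsed time); on a piecewise-linear x-t graph the path length is Σ|Δx|.
0–5 s: |Δx| = |-3 − 12| = 15 m
5–10 s: |Δx| = |1 − -3| = 4 m
10–11 s: |Δx| = |11 − 1| = 10 m
Total path = 29 m; average speed = 29/11 = 29/11 m/s.

29/11 m/s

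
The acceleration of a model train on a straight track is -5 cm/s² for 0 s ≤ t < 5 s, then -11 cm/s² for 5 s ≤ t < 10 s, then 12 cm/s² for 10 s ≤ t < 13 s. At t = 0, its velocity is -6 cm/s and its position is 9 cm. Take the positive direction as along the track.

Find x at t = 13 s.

-580 cm

On each constant-a segment, Δv = aΔt and Δx = v₀Δt + ½aΔt²; chain segment to segment.
0–5 s: v starts -6 cm/s; Δx = -6·5 + ½·-5·5² = -92.5 cm; v ends -31 cm/s.
5–10 s: v starts -31 cm/s; Δx = -31·5 + ½·-11·5² = -292.5 cm; v ends -86 cm/s.
10–13 s: v starts -86 cm/s; Δx = -86·3 + ½·12·3² = -204 cm; v ends -50 cm/s.
x(13) = 9 + Σ Δx = -580 cm.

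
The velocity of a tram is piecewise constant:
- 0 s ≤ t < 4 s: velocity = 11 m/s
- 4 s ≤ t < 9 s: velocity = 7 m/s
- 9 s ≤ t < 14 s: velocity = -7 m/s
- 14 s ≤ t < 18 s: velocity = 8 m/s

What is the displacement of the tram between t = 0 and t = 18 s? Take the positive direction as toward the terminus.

Net displacement equals the area under the velocity-time graph (areas below the axis count negative).
0–4 s: 11 × 4 = 44 m
4–9 s: 7 × 5 = 35 m
9–14 s: -7 × 5 = -35 m
14–18 s: 8 × 4 = 32 m
Net displacement = 76 m

76 m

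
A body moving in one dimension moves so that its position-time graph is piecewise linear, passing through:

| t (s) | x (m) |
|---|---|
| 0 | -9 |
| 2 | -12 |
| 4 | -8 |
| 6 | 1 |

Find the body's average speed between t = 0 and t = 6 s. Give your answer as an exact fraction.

Average speed = (total path length)/(elapsed time); on a piecewise-linear x-t graph the path length is Σ|Δx|.
0–2 s: |Δx| = |-12 − -9| = 3 m
2–4 s: |Δx| = |-8 − -12| = 4 m
4–6 s: |Δx| = |1 − -8| = 9 m
Total path = 16 m; average speed = 16/6 = 8/3 m/s.

8/3 m/s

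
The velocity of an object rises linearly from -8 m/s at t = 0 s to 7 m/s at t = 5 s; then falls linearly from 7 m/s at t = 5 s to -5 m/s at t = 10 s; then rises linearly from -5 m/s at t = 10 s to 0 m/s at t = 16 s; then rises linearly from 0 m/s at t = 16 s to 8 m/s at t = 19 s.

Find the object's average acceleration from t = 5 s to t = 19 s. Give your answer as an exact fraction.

Average acceleration = Δv/Δt = (8 − 7)/(19 − 5) = 1/14 m/s².

1/14 m/s²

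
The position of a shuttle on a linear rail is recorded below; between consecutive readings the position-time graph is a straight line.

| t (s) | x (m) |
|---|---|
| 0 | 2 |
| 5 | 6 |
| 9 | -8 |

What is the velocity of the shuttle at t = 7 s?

Velocity is the slope of the x-t graph on 5–9 s: (-8 − 6)/(9 − 5) = -3.5 m/s.

-3.5 m/s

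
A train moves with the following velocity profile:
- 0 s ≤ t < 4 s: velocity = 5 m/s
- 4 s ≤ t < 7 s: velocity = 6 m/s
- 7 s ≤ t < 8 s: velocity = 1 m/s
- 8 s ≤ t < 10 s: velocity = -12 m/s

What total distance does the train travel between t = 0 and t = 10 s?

63 m

Total distance travelled is ∫|v| dt — sum the magnitudes of each area piece.
0–4 s: |5| × 4 = 20 m
4–7 s: |6| × 3 = 18 m
7–8 s: |1| × 1 = 1 m
8–10 s: |-12| × 2 = 24 m
Total distance = 63 m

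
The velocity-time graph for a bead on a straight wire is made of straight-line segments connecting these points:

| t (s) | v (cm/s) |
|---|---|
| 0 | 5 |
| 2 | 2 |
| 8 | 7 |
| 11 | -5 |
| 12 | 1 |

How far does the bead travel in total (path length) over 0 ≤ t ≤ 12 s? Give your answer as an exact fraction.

Distance (not displacement) is the total path length: add the absolute areas under v-t.
0–2 s: |½(5 + 2)(2)| = 7 cm
2–8 s: |½(2 + 7)(6)| = 27 cm
8–11 s: v = 0 at t = 9.75 s; triangle areas 6.125 + 3.125 = 9.25 cm
11–12 s: v = 0 at t = 71/6 s; triangle areas 25/12 + 1/12 = 13/6 cm
Total distance = 545/12 cm

545/12 cm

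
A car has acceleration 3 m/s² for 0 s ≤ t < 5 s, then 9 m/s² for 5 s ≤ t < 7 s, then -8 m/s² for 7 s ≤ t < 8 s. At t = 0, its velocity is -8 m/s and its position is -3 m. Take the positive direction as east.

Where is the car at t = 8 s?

On each constant-a segment, Δv = aΔt and Δx = v₀Δt + ½aΔt²; chain segment to segment.
0–5 s: v starts -8 m/s; Δx = -8·5 + ½·3·5² = -2.5 m; v ends 7 m/s.
5–7 s: v starts 7 m/s; Δx = 7·2 + ½·9·2² = 32 m; v ends 25 m/s.
7–8 s: v starts 25 m/s; Δx = 25·1 + ½·-8·1² = 21 m; v ends 17 m/s.
x(8) = -3 + Σ Δx = 47.5 m.

47.5 m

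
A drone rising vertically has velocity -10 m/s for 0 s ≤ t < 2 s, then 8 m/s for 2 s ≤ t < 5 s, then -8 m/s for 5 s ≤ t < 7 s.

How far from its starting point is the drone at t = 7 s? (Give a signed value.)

-12 m

Net displacement equals the area under the velocity-time graph (areas below the axis count negative).
0–2 s: -10 × 2 = -20 m
2–5 s: 8 × 3 = 24 m
5–7 s: -8 × 2 = -16 m
Net displacement = -12 m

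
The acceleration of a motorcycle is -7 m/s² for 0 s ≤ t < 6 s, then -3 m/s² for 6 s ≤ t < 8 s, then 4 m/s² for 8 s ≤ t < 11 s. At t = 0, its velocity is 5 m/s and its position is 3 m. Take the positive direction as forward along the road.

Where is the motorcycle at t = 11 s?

On each constant-a segment, Δv = aΔt and Δx = v₀Δt + ½aΔt²; chain segment to segment.
0–6 s: v starts 5 m/s; Δx = 5·6 + ½·-7·6² = -96 m; v ends -37 m/s.
6–8 s: v starts -37 m/s; Δx = -37·2 + ½·-3·2² = -80 m; v ends -43 m/s.
8–11 s: v starts -43 m/s; Δx = -43·3 + ½·4·3² = -111 m; v ends -31 m/s.
x(11) = 3 + Σ Δx = -284 m.

-284 m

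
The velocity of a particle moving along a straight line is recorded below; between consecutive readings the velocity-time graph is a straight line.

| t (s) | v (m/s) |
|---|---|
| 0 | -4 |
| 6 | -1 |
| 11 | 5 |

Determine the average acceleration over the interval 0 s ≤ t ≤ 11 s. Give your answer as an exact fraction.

9/11 m/s²

Average acceleration = Δv/Δt = (5 − -4)/(11 − 0) = 9/11 m/s².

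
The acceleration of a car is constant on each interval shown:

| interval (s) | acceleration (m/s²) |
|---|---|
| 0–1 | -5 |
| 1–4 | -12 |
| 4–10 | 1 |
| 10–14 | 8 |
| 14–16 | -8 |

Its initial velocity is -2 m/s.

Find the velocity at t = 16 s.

Δv equals the area under the a-t graph; then v = v₀ + Δv.
0–1 s: -5 × 1 = -5 m/s
1–4 s: -12 × 3 = -36 m/s
4–10 s: 1 × 6 = 6 m/s
10–14 s: 8 × 4 = 32 m/s
14–16 s: -8 × 2 = -16 m/s
Δv = -19 m/s, so v(16) = -2 + (-19) = -21 m/s.

-21 m/s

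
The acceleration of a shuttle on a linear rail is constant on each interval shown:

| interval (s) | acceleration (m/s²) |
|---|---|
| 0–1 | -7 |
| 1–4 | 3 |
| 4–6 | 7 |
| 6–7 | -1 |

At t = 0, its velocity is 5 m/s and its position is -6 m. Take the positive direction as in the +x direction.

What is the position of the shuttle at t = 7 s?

On each constant-a segment, Δv = aΔt and Δx = v₀Δt + ½aΔt²; chain segment to segment.
0–1 s: v starts 5 m/s; Δx = 5·1 + ½·-7·1² = 1.5 m; v ends -2 m/s.
1–4 s: v starts -2 m/s; Δx = -2·3 + ½·3·3² = 7.5 m; v ends 7 m/s.
4–6 s: v starts 7 m/s; Δx = 7·2 + ½·7·2² = 28 m; v ends 21 m/s.
6–7 s: v starts 21 m/s; Δx = 21·1 + ½·-1·1² = 20.5 m; v ends 20 m/s.
x(7) = -6 + Σ Δx = 51.5 m.

51.5 m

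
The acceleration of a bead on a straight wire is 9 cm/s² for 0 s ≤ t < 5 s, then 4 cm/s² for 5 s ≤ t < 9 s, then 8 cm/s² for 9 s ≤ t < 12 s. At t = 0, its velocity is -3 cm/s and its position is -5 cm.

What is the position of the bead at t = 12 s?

On each constant-a segment, Δv = aΔt and Δx = v₀Δt + ½aΔt²; chain segment to segment.
0–5 s: v starts -3 cm/s; Δx = -3·5 + ½·9·5² = 97.5 cm; v ends 42 cm/s.
5–9 s: v starts 42 cm/s; Δx = 42·4 + ½·4·4² = 200 cm; v ends 58 cm/s.
9–12 s: v starts 58 cm/s; Δx = 58·3 + ½·8·3² = 210 cm; v ends 82 cm/s.
x(12) = -5 + Σ Δx = 502.5 cm.

502.5 cm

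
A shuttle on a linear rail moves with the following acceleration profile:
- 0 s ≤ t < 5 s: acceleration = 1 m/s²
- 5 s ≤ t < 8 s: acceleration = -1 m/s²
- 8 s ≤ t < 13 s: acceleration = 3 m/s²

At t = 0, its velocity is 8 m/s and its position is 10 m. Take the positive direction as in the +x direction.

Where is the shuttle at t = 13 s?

On each constant-a segment, Δv = aΔt and Δx = v₀Δt + ½aΔt²; chain segment to segment.
0–5 s: v starts 8 m/s; Δx = 8·5 + ½·1·5² = 52.5 m; v ends 13 m/s.
5–8 s: v starts 13 m/s; Δx = 13·3 + ½·-1·3² = 34.5 m; v ends 10 m/s.
8–13 s: v starts 10 m/s; Δx = 10·5 + ½·3·5² = 87.5 m; v ends 25 m/s.
x(13) = 10 + Σ Δx = 184.5 m.

184.5 m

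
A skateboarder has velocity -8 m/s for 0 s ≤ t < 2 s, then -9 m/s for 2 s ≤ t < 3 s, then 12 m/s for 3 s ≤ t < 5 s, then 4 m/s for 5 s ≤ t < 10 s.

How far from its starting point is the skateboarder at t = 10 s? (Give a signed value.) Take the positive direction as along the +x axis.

Net displacement equals the area under the velocity-time graph (areas below the axis count negative).
0–2 s: -8 × 2 = -16 m
2–3 s: -9 × 1 = -9 m
3–5 s: 12 × 2 = 24 m
5–10 s: 4 × 5 = 20 m
Net displacement = 19 m

19 m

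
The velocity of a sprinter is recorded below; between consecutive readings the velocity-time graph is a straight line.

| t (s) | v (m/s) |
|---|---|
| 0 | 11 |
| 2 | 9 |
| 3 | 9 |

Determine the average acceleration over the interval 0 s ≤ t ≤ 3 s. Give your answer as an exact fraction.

-2/3 m/s²

Average acceleration = Δv/Δt = (9 − 11)/(3 − 0) = -2/3 m/s².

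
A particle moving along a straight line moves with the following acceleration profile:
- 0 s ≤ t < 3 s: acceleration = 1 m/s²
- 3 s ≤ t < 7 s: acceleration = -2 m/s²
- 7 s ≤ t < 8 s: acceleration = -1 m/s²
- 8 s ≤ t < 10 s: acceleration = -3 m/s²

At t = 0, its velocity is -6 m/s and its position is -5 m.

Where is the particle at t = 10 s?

On each constant-a segment, Δv = aΔt and Δx = v₀Δt + ½aΔt²; chain segment to segment.
0–3 s: v starts -6 m/s; Δx = -6·3 + ½·1·3² = -13.5 m; v ends -3 m/s.
3–7 s: v starts -3 m/s; Δx = -3·4 + ½·-2·4² = -28 m; v ends -11 m/s.
7–8 s: v starts -11 m/s; Δx = -11·1 + ½·-1·1² = -11.5 m; v ends -12 m/s.
8–10 s: v starts -12 m/s; Δx = -12·2 + ½·-3·2² = -30 m; v ends -18 m/s.
x(10) = -5 + Σ Δx = -88 m.

-88 m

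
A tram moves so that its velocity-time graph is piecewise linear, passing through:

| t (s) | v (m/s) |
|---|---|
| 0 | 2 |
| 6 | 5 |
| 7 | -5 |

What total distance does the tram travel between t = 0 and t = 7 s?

23.5 m

Total distance travelled is ∫|v| dt — sum the magnitudes of each area piece.
0–6 s: |½(2 + 5)(6)| = 21 m
6–7 s: v = 0 at t = 6.5 s; triangle areas 1.25 + 1.25 = 2.5 m
Total distance = 23.5 m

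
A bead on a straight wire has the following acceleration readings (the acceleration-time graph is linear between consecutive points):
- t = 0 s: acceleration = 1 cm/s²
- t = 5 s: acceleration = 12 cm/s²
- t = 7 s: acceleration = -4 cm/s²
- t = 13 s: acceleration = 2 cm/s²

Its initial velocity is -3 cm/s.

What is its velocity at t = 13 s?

31.5 cm/s

Δv equals the area under the a-t graph; then v = v₀ + Δv.
0–5 s: ½(1 + 12)(5) = 32.5 cm/s
5–7 s: ½(12 + -4)(2) = 8 cm/s
7–13 s: ½(-4 + 2)(6) = -6 cm/s
Δv = 34.5 cm/s, so v(13) = -3 + (34.5) = 31.5 cm/s.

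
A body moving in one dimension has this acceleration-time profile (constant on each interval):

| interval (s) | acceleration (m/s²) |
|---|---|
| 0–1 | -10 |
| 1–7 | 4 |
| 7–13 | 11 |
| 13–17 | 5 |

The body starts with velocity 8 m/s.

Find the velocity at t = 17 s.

108 m/s

Δv equals the area under the a-t graph; then v = v₀ + Δv.
0–1 s: -10 × 1 = -10 m/s
1–7 s: 4 × 6 = 24 m/s
7–13 s: 11 × 6 = 66 m/s
13–17 s: 5 × 4 = 20 m/s
Δv = 100 m/s, so v(17) = 8 + (100) = 108 m/s.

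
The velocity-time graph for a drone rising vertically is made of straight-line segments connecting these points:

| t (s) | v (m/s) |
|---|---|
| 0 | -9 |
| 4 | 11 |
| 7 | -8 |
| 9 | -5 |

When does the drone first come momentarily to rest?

v changes sign on 0–4 s (from -9 to 11); the graph is linear there, so v = 0 at t = 0 + (9)·(4 − 0)/(11 − -9) = 1.8 s.

t = 1.8 s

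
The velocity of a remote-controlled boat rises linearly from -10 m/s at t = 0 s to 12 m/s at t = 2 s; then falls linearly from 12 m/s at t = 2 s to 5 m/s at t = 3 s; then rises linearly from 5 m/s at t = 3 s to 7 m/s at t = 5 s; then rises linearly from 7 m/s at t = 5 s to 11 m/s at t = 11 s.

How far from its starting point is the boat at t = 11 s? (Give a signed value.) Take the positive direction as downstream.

76.5 m

Net displacement equals the area under the velocity-time graph (areas below the axis count negative).
0–2 s: ½(-10 + 12)(2) = 2 m
2–3 s: ½(12 + 5)(1) = 8.5 m
3–5 s: ½(5 + 7)(2) = 12 m
5–11 s: ½(7 + 11)(6) = 54 m
Net displacement = 76.5 m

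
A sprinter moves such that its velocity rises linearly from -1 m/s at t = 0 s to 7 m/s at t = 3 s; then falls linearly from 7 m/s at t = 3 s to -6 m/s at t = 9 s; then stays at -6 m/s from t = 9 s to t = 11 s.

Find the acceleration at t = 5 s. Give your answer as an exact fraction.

Acceleration is the slope of the v-t graph on 3–9 s: (-6 − 7)/(9 − 3) = -13/6 m/s².

-13/6 m/s²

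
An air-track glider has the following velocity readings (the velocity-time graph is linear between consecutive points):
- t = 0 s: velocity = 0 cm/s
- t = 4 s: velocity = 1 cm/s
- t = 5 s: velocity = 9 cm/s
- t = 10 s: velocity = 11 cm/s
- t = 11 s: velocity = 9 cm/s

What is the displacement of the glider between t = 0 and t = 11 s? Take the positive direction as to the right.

67 cm

Net displacement equals the area under the velocity-time graph (areas below the axis count negative).
0–4 s: ½(0 + 1)(4) = 2 cm
4–5 s: ½(1 + 9)(1) = 5 cm
5–10 s: ½(9 + 11)(5) = 50 cm
10–11 s: ½(11 + 9)(1) = 10 cm
Net displacement = 67 cm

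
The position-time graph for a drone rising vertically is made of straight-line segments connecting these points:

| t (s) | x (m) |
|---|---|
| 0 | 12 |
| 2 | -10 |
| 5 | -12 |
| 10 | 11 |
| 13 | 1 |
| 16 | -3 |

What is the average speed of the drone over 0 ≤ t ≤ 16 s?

3.8125 m/s

Average speed = (total path length)/(elapsed time); on a piecewise-linear x-t graph the path length is Σ|Δx|.
0–2 s: |Δx| = |-10 − 12| = 22 m
2–5 s: |Δx| = |-12 − -10| = 2 m
5–10 s: |Δx| = |11 − -12| = 23 m
10–13 s: |Δx| = |1 − 11| = 10 m
13–16 s: |Δx| = |-3 − 1| = 4 m
Total path = 61 m; average speed = 61/16 = 3.8125 m/s.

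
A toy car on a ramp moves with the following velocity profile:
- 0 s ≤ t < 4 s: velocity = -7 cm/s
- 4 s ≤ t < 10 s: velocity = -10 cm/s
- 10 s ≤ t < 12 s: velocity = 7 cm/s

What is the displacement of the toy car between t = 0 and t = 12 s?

Net displacement equals the area under the velocity-time graph (areas below the axis count negative).
0–4 s: -7 × 4 = -28 cm
4–10 s: -10 × 6 = -60 cm
10–12 s: 7 × 2 = 14 cm
Net displacement = -74 cm

-74 cm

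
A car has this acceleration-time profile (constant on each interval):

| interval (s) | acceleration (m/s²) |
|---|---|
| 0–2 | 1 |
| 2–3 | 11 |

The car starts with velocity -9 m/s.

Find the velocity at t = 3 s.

4 m/s

Δv equals the area under the a-t graph; then v = v₀ + Δv.
0–2 s: 1 × 2 = 2 m/s
2–3 s: 11 × 1 = 11 m/s
Δv = 13 m/s, so v(3) = -9 + (13) = 4 m/s.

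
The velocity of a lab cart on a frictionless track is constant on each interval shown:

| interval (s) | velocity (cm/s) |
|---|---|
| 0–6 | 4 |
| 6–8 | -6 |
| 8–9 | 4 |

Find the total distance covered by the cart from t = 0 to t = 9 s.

Distance (not displacement) is the total path length: add the absolute areas under v-t.
0–6 s: |4| × 6 = 24 cm
6–8 s: |-6| × 2 = 12 cm
8–9 s: |4| × 1 = 4 cm
Total distance = 40 cm

40 cm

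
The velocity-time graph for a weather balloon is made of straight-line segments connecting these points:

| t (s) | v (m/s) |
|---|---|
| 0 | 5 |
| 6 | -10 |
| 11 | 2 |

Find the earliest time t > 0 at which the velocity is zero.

t = 2 s

v changes sign on 0–6 s (from 5 to -10); the graph is linear there, so v = 0 at t = 0 + (-5)·(6 − 0)/(-10 − 5) = 2 s.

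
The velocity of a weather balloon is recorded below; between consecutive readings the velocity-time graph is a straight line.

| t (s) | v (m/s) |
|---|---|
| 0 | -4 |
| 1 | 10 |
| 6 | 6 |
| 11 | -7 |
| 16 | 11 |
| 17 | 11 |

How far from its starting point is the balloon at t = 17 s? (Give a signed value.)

Net displacement equals the area under the velocity-time graph (areas below the axis count negative).
0–1 s: ½(-4 + 10)(1) = 3 m
1–6 s: ½(10 + 6)(5) = 40 m
6–11 s: ½(6 + -7)(5) = -2.5 m
11–16 s: ½(-7 + 11)(5) = 10 m
16–17 s: 11 × 1 = 11 m
Net displacement = 61.5 m

61.5 m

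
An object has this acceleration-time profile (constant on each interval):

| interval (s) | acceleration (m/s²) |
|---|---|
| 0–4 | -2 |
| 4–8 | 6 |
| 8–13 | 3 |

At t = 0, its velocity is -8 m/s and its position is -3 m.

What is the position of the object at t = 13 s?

10.5 m

On each constant-a segment, Δv = aΔt and Δx = v₀Δt + ½aΔt²; chain segment to segment.
0–4 s: v starts -8 m/s; Δx = -8·4 + ½·-2·4² = -48 m; v ends -16 m/s.
4–8 s: v starts -16 m/s; Δx = -16·4 + ½·6·4² = -16 m; v ends 8 m/s.
8–13 s: v starts 8 m/s; Δx = 8·5 + ½·3·5² = 77.5 m; v ends 23 m/s.
x(13) = -3 + Σ Δx = 10.5 m.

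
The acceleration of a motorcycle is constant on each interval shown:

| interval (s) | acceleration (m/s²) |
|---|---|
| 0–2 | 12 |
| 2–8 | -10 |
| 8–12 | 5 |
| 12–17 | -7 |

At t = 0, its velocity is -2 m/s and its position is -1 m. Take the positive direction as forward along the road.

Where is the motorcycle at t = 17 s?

-318.5 m

On each constant-a segment, Δv = aΔt and Δx = v₀Δt + ½aΔt²; chain segment to segment.
0–2 s: v starts -2 m/s; Δx = -2·2 + ½·12·2² = 20 m; v ends 22 m/s.
2–8 s: v starts 22 m/s; Δx = 22·6 + ½·-10·6² = -48 m; v ends -38 m/s.
8–12 s: v starts -38 m/s; Δx = -38·4 + ½·5·4² = -112 m; v ends -18 m/s.
12–17 s: v starts -18 m/s; Δx = -18·5 + ½·-7·5² = -177.5 m; v ends -53 m/s.
x(17) = -1 + Σ Δx = -318.5 m.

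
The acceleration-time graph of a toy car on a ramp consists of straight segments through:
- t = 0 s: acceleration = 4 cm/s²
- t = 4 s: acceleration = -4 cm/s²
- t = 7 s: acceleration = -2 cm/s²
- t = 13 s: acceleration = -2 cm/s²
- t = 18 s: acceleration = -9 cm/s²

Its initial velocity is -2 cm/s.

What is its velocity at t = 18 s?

Δv equals the area under the a-t graph; then v = v₀ + Δv.
0–4 s: ½(4 + -4)(4) = 0 cm/s
4–7 s: ½(-4 + -2)(3) = -9 cm/s
7–13 s: -2 × 6 = -12 cm/s
13–18 s: ½(-2 + -9)(5) = -27.5 cm/s
Δv = -48.5 cm/s, so v(18) = -2 + (-48.5) = -50.5 cm/s.

-50.5 cm/s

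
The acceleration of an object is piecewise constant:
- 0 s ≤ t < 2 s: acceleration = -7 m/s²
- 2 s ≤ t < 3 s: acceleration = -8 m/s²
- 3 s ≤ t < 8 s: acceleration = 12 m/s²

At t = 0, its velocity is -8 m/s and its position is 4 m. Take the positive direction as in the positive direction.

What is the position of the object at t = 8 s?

-52 m

On each constant-a segment, Δv = aΔt and Δx = v₀Δt + ½aΔt²; chain segment to segment.
0–2 s: v starts -8 m/s; Δx = -8·2 + ½·-7·2² = -30 m; v ends -22 m/s.
2–3 s: v starts -22 m/s; Δx = -22·1 + ½·-8·1² = -26 m; v ends -30 m/s.
3–8 s: v starts -30 m/s; Δx = -30·5 + ½·12·5² = 0 m; v ends 30 m/s.
x(8) = 4 + Σ Δx = -52 m.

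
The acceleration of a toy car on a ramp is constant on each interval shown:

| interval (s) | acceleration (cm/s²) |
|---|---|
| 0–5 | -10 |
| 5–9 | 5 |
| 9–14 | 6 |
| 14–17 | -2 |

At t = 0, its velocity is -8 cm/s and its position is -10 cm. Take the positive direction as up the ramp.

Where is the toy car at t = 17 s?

On each constant-a segment, Δv = aΔt and Δx = v₀Δt + ½aΔt²; chain segment to segment.
0–5 s: v starts -8 cm/s; Δx = -8·5 + ½·-10·5² = -165 cm; v ends -58 cm/s.
5–9 s: v starts -58 cm/s; Δx = -58·4 + ½·5·4² = -192 cm; v ends -38 cm/s.
9–14 s: v starts -38 cm/s; Δx = -38·5 + ½·6·5² = -115 cm; v ends -8 cm/s.
14–17 s: v starts -8 cm/s; Δx = -8·3 + ½·-2·3² = -33 cm; v ends -14 cm/s.
x(17) = -10 + Σ Δx = -515 cm.

-515 cm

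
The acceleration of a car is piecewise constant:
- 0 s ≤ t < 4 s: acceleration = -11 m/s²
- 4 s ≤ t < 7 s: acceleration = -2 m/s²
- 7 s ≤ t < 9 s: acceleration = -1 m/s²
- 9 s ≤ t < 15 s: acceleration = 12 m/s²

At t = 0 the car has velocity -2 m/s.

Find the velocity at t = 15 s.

18 m/s

Δv equals the area under the a-t graph; then v = v₀ + Δv.
0–4 s: -11 × 4 = -44 m/s
4–7 s: -2 × 3 = -6 m/s
7–9 s: -1 × 2 = -2 m/s
9–15 s: 12 × 6 = 72 m/s
Δv = 20 m/s, so v(15) = -2 + (20) = 18 m/s.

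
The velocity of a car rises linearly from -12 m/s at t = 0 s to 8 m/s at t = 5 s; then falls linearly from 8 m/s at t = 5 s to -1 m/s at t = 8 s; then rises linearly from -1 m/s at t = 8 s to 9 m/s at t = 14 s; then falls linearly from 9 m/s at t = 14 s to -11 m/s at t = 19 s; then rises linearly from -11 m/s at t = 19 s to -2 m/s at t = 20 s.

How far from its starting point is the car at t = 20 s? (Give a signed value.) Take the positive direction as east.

13 m

Net displacement equals the area under the velocity-time graph (areas below the axis count negative).
0–5 s: ½(-12 + 8)(5) = -10 m
5–8 s: ½(8 + -1)(3) = 10.5 m
8–14 s: ½(-1 + 9)(6) = 24 m
14–19 s: ½(9 + -11)(5) = -5 m
19–20 s: ½(-11 + -2)(1) = -6.5 m
Net displacement = 13 m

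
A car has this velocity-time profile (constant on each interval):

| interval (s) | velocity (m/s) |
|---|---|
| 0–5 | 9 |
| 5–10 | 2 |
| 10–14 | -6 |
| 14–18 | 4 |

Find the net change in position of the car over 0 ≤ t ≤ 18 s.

47 m

Net displacement equals the area under the velocity-time graph (areas below the axis count negative).
0–5 s: 9 × 5 = 45 m
5–10 s: 2 × 5 = 10 m
10–14 s: -6 × 4 = -24 m
14–18 s: 4 × 4 = 16 m
Net displacement = 47 m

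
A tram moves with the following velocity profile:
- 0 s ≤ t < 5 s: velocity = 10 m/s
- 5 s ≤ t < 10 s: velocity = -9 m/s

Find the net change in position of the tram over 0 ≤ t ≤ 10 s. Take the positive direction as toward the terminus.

Displacement is the signed area under the v-t curve.
0–5 s: 10 × 5 = 50 m
5–10 s: -9 × 5 = -45 m
Net displacement = 5 m

5 m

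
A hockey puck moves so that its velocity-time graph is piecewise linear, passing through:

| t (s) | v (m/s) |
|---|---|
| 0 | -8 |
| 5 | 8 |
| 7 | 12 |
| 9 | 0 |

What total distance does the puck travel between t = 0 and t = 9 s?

52 m

Distance (not displacement) is the total path length: add the absolute areas under v-t.
0–5 s: v = 0 at t = 2.5 s; triangle areas 10 + 10 = 20 m
5–7 s: |½(8 + 12)(2)| = 20 m
7–9 s: |½(12 + 0)(2)| = 12 m
Total distance = 52 m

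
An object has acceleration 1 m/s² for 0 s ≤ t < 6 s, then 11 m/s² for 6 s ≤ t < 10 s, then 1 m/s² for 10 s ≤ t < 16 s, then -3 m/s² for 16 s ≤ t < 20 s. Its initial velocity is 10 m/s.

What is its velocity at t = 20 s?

Δv equals the area under the a-t graph; then v = v₀ + Δv.
0–6 s: 1 × 6 = 6 m/s
6–10 s: 11 × 4 = 44 m/s
10–16 s: 1 × 6 = 6 m/s
16–20 s: -3 × 4 = -12 m/s
Δv = 44 m/s, so v(20) = 10 + (44) = 54 m/s.

54 m/s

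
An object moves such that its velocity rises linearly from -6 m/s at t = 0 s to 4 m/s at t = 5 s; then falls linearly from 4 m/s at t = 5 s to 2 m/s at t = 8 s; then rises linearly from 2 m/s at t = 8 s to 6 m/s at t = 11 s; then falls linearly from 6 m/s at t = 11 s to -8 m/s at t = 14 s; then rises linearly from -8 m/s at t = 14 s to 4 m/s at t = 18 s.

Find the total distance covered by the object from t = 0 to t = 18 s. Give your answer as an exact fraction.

Distance (not displacement) is the total path length: add the absolute areas under v-t.
0–5 s: v = 0 at t = 3 s; triangle areas 9 + 4 = 13 m
5–8 s: |½(4 + 2)(3)| = 9 m
8–11 s: |½(2 + 6)(3)| = 12 m
11–14 s: v = 0 at t = 86/7 s; triangle areas 27/7 + 48/7 = 75/7 m
14–18 s: v = 0 at t = 50/3 s; triangle areas 32/3 + 8/3 = 40/3 m
Total distance = 1219/21 m

1219/21 m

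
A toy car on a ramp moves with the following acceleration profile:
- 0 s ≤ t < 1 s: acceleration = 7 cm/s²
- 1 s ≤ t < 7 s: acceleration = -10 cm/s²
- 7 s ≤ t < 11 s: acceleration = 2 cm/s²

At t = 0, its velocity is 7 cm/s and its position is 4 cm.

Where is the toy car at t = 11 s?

On each constant-a segment, Δv = aΔt and Δx = v₀Δt + ½aΔt²; chain segment to segment.
0–1 s: v starts 7 cm/s; Δx = 7·1 + ½·7·1² = 10.5 cm; v ends 14 cm/s.
1–7 s: v starts 14 cm/s; Δx = 14·6 + ½·-10·6² = -96 cm; v ends -46 cm/s.
7–11 s: v starts -46 cm/s; Δx = -46·4 + ½·2·4² = -168 cm; v ends -38 cm/s.
x(11) = 4 + Σ Δx = -249.5 cm.

-249.5 cm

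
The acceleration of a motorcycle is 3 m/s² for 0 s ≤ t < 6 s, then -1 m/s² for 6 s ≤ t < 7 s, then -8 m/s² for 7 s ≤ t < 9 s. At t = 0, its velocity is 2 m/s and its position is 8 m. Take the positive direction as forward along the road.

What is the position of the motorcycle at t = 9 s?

115.5 m

On each constant-a segment, Δv = aΔt and Δx = v₀Δt + ½aΔt²; chain segment to segment.
0–6 s: v starts 2 m/s; Δx = 2·6 + ½·3·6² = 66 m; v ends 20 m/s.
6–7 s: v starts 20 m/s; Δx = 20·1 + ½·-1·1² = 19.5 m; v ends 19 m/s.
7–9 s: v starts 19 m/s; Δx = 19·2 + ½·-8·2² = 22 m; v ends 3 m/s.
x(9) = 8 + Σ Δx = 115.5 m.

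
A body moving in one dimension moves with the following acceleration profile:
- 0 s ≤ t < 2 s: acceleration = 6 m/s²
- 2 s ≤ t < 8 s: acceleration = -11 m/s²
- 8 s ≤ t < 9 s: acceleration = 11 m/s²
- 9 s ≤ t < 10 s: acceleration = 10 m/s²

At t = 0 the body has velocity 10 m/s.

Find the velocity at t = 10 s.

Δv equals the area under the a-t graph; then v = v₀ + Δv.
0–2 s: 6 × 2 = 12 m/s
2–8 s: -11 × 6 = -66 m/s
8–9 s: 11 × 1 = 11 m/s
9–10 s: 10 × 1 = 10 m/s
Δv = -33 m/s, so v(10) = 10 + (-33) = -23 m/s.

-23 m/s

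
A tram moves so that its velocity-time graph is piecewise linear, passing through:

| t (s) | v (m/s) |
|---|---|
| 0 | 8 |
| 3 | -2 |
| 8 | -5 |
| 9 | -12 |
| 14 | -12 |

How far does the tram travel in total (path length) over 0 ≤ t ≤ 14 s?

96.2 m

Distance (not displacement) is the total path length: add the absolute areas under v-t.
0–3 s: v = 0 at t = 2.4 s; triangle areas 9.6 + 0.6 = 10.2 m
3–8 s: |½(-2 + -5)(5)| = 17.5 m
8–9 s: |½(-5 + -12)(1)| = 8.5 m
9–14 s: |-12| × 5 = 60 m
Total distance = 96.2 m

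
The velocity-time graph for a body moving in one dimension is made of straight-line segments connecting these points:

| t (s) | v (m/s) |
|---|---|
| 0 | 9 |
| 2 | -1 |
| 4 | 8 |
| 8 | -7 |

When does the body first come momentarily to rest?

v changes sign on 0–2 s (from 9 to -1); the graph is linear there, so v = 0 at t = 0 + (-9)·(2 − 0)/(-1 − 9) = 1.8 s.

t = 1.8 s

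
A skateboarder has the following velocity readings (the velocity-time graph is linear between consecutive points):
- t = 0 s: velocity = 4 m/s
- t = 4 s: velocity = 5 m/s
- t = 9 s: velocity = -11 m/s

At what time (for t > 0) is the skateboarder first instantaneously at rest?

v changes sign on 4–9 s (from 5 to -11); the graph is linear there, so v = 0 at t = 4 + (-5)·(9 − 4)/(-11 − 5) = 5.5625 s.

t = 5.5625 s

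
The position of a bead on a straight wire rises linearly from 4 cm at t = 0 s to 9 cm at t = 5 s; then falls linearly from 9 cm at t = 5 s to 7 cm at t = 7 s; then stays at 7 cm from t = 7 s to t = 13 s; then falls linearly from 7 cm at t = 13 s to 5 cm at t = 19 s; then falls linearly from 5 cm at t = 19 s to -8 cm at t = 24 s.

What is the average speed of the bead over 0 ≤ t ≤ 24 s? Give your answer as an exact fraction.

11/12 cm/s

Average speed = (total path length)/(elapsed time); on a piecewise-linear x-t graph the path length is Σ|Δx|.
0–5 s: |Δx| = |9 − 4| = 5 cm
5–7 s: |Δx| = |7 − 9| = 2 cm
7–13 s: |Δx| = |7 − 7| = 0 cm
13–19 s: |Δx| = |5 − 7| = 2 cm
19–24 s: |Δx| = |-8 − 5| = 13 cm
Total path = 22 cm; average speed = 22/24 = 11/12 cm/s.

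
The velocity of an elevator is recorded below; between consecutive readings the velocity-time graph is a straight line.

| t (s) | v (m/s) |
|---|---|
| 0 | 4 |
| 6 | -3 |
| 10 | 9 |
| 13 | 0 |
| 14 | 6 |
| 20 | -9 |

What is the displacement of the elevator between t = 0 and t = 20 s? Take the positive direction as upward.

22.5 m

Net displacement equals the area under the velocity-time graph (areas below the axis count negative).
0–6 s: ½(4 + -3)(6) = 3 m
6–10 s: ½(-3 + 9)(4) = 12 m
10–13 s: ½(9 + 0)(3) = 13.5 m
13–14 s: ½(0 + 6)(1) = 3 m
14–20 s: ½(6 + -9)(6) = -9 m
Net displacement = 22.5 m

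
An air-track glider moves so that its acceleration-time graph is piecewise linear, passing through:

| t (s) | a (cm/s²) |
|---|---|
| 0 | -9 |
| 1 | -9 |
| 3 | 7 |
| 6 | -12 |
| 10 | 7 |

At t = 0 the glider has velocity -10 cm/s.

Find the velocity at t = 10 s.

Δv equals the area under the a-t graph; then v = v₀ + Δv.
0–1 s: -9 × 1 = -9 cm/s
1–3 s: ½(-9 + 7)(2) = -2 cm/s
3–6 s: ½(7 + -12)(3) = -7.5 cm/s
6–10 s: ½(-12 + 7)(4) = -10 cm/s
Δv = -28.5 cm/s, so v(10) = -10 + (-28.5) = -38.5 cm/s.

-38.5 cm/s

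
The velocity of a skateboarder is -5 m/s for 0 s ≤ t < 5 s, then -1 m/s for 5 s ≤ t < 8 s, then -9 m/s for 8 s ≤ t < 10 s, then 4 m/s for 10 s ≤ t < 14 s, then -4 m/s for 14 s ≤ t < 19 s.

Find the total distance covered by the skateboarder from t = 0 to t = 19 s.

82 m

Distance (not displacement) is the total path length: add the absolute areas under v-t.
0–5 s: |-5| × 5 = 25 m
5–8 s: |-1| × 3 = 3 m
8–10 s: |-9| × 2 = 18 m
10–14 s: |4| × 4 = 16 m
14–19 s: |-4| × 5 = 20 m
Total distance = 82 m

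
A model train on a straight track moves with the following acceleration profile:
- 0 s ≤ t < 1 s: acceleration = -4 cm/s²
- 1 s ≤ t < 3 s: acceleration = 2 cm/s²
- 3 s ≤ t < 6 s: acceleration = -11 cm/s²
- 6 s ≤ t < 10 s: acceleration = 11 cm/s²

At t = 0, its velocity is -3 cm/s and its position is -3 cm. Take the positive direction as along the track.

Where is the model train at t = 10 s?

-132.5 cm

On each constant-a segment, Δv = aΔt and Δx = v₀Δt + ½aΔt²; chain segment to segment.
0–1 s: v starts -3 cm/s; Δx = -3·1 + ½·-4·1² = -5 cm; v ends -7 cm/s.
1–3 s: v starts -7 cm/s; Δx = -7·2 + ½·2·2² = -10 cm; v ends -3 cm/s.
3–6 s: v starts -3 cm/s; Δx = -3·3 + ½·-11·3² = -58.5 cm; v ends -36 cm/s.
6–10 s: v starts -36 cm/s; Δx = -36·4 + ½·11·4² = -56 cm; v ends 8 cm/s.
x(10) = -3 + Σ Δx = -132.5 cm.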